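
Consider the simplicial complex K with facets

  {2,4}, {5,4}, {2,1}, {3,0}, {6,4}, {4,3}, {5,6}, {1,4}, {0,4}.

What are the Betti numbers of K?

b_0 = 1, b_1 = 3.

Fix the vertex order 0 < 1 < 2 < 3 < 4 < 5 < 6 and write every simplex with vertices in increasing order. Then dim K = 1 and the simplices of K are:

  0-simplices (7): [0], [1], [2], [3], [4], [5], [6]
  1-simplices (9): [0,3], [0,4], [1,2], [1,4], [2,4], [3,4], [4,5], [4,6], [5,6]

so the chain groups are C_0 ≅ Z^7, C_1 ≅ Z^9.

The boundary map ∂_1: C_1 → C_0 sends each edge [p,q] (with p < q) to q − p. For instance
  ∂[4,6] = [6] − [4].
The 7×9 boundary matrix has rank 6 and Smith normal form diag(1,1,1,1,1,1).

Reading off H_k = ker ∂_k / im ∂_{k+1}:

  H_0: rank C_0 − rank ∂_1 = 7 − 6 = 1, and the invariant factors of ∂_1 are all 1, so H_0 ≅ Z.
  H_1: rank ker ∂_1 − rank ∂_2 = (9 − 6) − 0 = 3, and there is no ∂_2, so H_1 ≅ Z^3.

(K is a triangulation of a wedge of 3 circles.)

Hence the Betti numbers are b_0 = 1, b_1 = 3.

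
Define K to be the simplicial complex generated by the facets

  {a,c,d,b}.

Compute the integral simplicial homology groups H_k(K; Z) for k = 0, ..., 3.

Order the vertices as a < b < c < d. Listing each simplex with vertices in this order, K has dimension 3 with simplices:

  0-simplices (4): a, b, c, d
  1-simplices (6): ab, ac, ad, bc, bd, cd
  2-simplices (4): abc, abd, acd, bcd
  3-simplices (1): abcd

giving chain groups C_0 ≅ Z^4, C_1 ≅ Z^6, C_2 ≅ Z^4, C_3 ≅ Z^1.

Boundary ∂_1: C_1 → C_0 sends each edge [p,q] (with p < q) to q − p.
The 4×6 boundary matrix has rank 3 and Smith normal form diag(1,1,1).

Boundary ∂_2: C_2 → C_1 maps a triangle to the signed sum of its edges. For instance
  ∂acd = cd − ad + ac,
  ∂bcd = cd − bd + bc.
This gives a 6×4 integer matrix of rank 3; reducing to Smith normal form yields diagonal entries (1,1,1).

Boundary ∂_3: C_3 → C_2 sends each 3-simplex σ to the alternating sum Σ_i (−1)^i (σ with its i-th vertex removed). For instance
  ∂abcd = bcd − acd + abd − abc.
The resulting 4×1 matrix has rank 1, and its Smith normal form has invariant factors (1).

Computing H_k = (kernel of ∂_k) / (image of ∂_{k+1}):

  H_0: rank C_0 − rank ∂_1 = 4 − 3 = 1, and the invariant factors of ∂_1 are all 1, so H_0 ≅ Z.
  H_1: rank ker ∂_1 − rank ∂_2 = (6 − 3) − 3 = 0, and the invariant factors of ∂_2 are all 1, so H_1 ≅ 0.
  H_2: rank ker ∂_2 − rank ∂_3 = (4 − 3) − 1 = 0, and the invariant factors of ∂_3 are all 1, so H_2 ≅ 0.
  H_3: rank ker ∂_3 − rank ∂_4 = (1 − 1) − 0 = 0, and there is no ∂_4, so H_3 ≅ 0.

As a check, the Euler characteristic is 4 − 6 + 4 − 1 = 1, which agrees with 1 − 0 + 0 − 0 = 1.

H_0 ≅ Z,  H_1 = 0,  H_2 = 0,  H_3 = 0.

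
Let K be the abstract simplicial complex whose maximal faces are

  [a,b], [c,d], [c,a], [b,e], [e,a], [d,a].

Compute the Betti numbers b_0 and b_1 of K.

We work with the vertex ordering a < b < c < d < e. The simplices of K, each written with vertices in increasing order, are:

  0-simplices (5): a, b, c, d, e
  1-simplices (6): ab, ac, ad, ae, be, cd

giving chain groups C_0 ≅ Z^5, C_1 ≅ Z^6.

Boundary ∂_1: C_1 → C_0 maps an edge to its endpoints' difference, ∂[p,q] = q − p. For instance
  ∂be = e − b.
The 5×6 boundary matrix has rank 4 and Smith normal form diag(1,1,1,1).

Computing H_k = (kernel of ∂_k) / (image of ∂_{k+1}):

  H_0: rank C_0 − rank ∂_1 = 5 − 4 = 1, and the invariant factors of ∂_1 are all 1, so H_0 = Z.
  H_1: rank ker ∂_1 − rank ∂_2 = (6 − 4) − 0 = 2, and there is no ∂_2, so H_1 = Z^2.

Hence the Betti numbers are b_0 = 1, b_1 = 2.

b_0 = 1, b_1 = 2.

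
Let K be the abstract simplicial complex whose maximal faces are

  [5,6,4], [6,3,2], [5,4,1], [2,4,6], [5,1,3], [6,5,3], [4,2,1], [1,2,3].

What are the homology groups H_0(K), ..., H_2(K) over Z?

H_0 ≅ Z,  H_1 = 0,  H_2 ≅ Z.

K has 6 vertices, 12 edges, 8 triangles.
rank ∂_0 = 0, rank ∂_1 = 5 ⇒ b_0 = 6 − 0 − 5 = 1; all invariant factors of ∂_1 are 1 so no torsion. So H_0 = Z.
rank ∂_1 = 5, rank ∂_2 = 7 ⇒ b_1 = 12 − 5 − 7 = 0; all invariant factors of ∂_2 are 1 so no torsion. So H_1 = 0.
rank ∂_2 = 7, rank ∂_3 = 0 ⇒ b_2 = 8 − 7 − 0 = 1. So H_2 = Z.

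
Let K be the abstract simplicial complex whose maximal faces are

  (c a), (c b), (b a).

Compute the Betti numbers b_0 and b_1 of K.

K has 3 vertices, 3 edges.
rank ∂_0 = 0, rank ∂_1 = 2 ⇒ b_0 = 3 − 0 − 2 = 1; all invariant factors of ∂_1 are 1 so no torsion. So H_0 ≅ Z.
rank ∂_1 = 2, rank ∂_2 = 0 ⇒ b_1 = 3 − 2 − 0 = 1. So H_1 ≅ Z.

b_0 = 1, b_1 = 1.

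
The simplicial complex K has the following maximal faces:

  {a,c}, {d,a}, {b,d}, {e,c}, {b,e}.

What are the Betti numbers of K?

b_0 = 1, b_1 = 1.

We work with the vertex ordering a < b < c < d < e. The simplices of K, each written with vertices in increasing order, are:

  0-simplices (5): a, b, c, d, e
  1-simplices (5): ac, ad, bd, be, ce

giving chain groups C_0 ≅ Z^5, C_1 ≅ Z^5.

∂_1: C_1 → C_0 sends each edge [p,q] (with p < q) to q − p. For instance
  ∂ce = e − c.
The 5×5 boundary matrix has rank 4 and Smith normal form diag(1,1,1,1).

Computing H_k = (kernel of ∂_k) / (image of ∂_{k+1}):

  H_0: rank C_0 − rank ∂_1 = 5 − 4 = 1, and the invariant factors of ∂_1 are all 1, so H_0 ≅ Z.
  H_1: rank ker ∂_1 − rank ∂_2 = (5 − 4) − 0 = 1, and there is no ∂_2, so H_1 ≅ Z.

(K is a triangulation of the circle S^1.)

Hence the Betti numbers are b_0 = 1, b_1 = 1.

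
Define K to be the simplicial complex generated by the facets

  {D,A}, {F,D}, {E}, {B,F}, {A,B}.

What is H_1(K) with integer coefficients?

H_1 = Z.

Fix the vertex order A < B < D < E < F and write every simplex with vertices in increasing order. Then dim K = 1 and the simplices of K are:

  0-simplices (5): A, B, D, E, F
  1-simplices (4): AB, AD, BF, DF

so the chain groups are C_0 ≅ Z^5, C_1 ≅ Z^4.

Boundary ∂_1: C_1 → C_0 sends each edge [p,q] (with p < q) to q − p. For instance
  ∂AB = B − A.
The resulting 5×4 matrix has rank 3, and its Smith normal form has invariant factors (1,1,1).

Now H_k = ker ∂_k / im ∂_{k+1}, so:

  H_1: rank ker ∂_1 − rank ∂_2 = (4 − 3) − 0 = 1, and there is no ∂_2, so H_1 = Z.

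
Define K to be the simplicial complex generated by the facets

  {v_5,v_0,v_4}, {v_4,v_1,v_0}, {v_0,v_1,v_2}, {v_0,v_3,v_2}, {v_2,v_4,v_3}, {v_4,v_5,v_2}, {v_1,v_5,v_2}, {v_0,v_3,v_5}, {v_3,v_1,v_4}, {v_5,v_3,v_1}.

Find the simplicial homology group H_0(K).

H_0 ≅ Z.

Order the vertices as v_0 < v_1 < v_2 < v_3 < v_4 < v_5. Listing each simplex with vertices in this order, K has dimension 2 with simplices:

  0-simplices (6): [v_0], [v_1], [v_2], [v_3], [v_4], [v_5]
  1-simplices (15): (15 of them)
  2-simplices (10): [v_0,v_1,v_2], [v_0,v_1,v_4], [v_0,v_2,v_3], [v_0,v_3,v_5], [v_0,v_4,v_5], [v_1,v_2,v_5], [v_1,v_3,v_4], [v_1,v_3,v_5], [v_2,v_3,v_4], [v_2,v_4,v_5]

so the chain groups are C_0 ≅ Z^6, C_1 ≅ Z^15, C_2 ≅ Z^10.

Boundary ∂_1: C_1 → C_0 is given by ∂[p,q] = [q] − [p].
As a 6×15 matrix over Z this has rank 5, with invariant factors (1,1,1,1,1).

Boundary ∂_2: C_2 → C_1 sends each 2-simplex [p,q,r] to [q,r] − [p,r] + [p,q]. For instance
  ∂[v_0,v_1,v_2] = [v_1,v_2] − [v_0,v_2] + [v_0,v_1],
  ∂[v_0,v_4,v_5] = [v_4,v_5] − [v_0,v_5] + [v_0,v_4].
The 15×10 boundary matrix has rank 10 and Smith normal form diag(1,1,1,1,1,1,1,1,1,2).

From H_k ≅ ker(∂_k) / im(∂_{k+1}) we obtain:

  H_0: rank C_0 − rank ∂_1 = 6 − 5 = 1, and the invariant factors of ∂_1 are all 1, so H_0 ≅ Z.

(K is a triangulation of the real projective plane RP^2.)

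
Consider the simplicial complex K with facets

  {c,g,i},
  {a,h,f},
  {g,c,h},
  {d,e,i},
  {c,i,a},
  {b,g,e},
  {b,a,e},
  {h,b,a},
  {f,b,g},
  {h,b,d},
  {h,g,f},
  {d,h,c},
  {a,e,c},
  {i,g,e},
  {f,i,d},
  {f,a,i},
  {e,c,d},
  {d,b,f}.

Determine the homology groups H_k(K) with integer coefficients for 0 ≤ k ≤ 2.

We work with the vertex ordering a < b < c < d < e < f < g < h < i. The simplices of K, each written with vertices in increasing order, are:

  0-simplices (9): a, b, c, d, e, f, g, h, i
  1-simplices (27): ab, ac, ae, af, ah, ai, bd, be, bf, bg, bh, cd, ce, cg, ch, ci, de, df, dh, di, eg, ei, fg, fh, fi, gh, gi
  2-simplices (18): abe, abh, ace, aci, afh, afi, bdf, bdh, beg, bfg, cde, cdh, cgh, cgi, dei, dfi, egi, fgh

Hence C_0 ≅ Z^9, C_1 ≅ Z^27, C_2 ≅ Z^18.

∂_1: C_1 → C_0 is given by ∂[p,q] = [q] − [p]. For instance
  ∂dh = h − d.
This gives a 9×27 integer matrix of rank 8; reducing to Smith normal form yields diagonal entries (1,1,1,1,1,1,1,1).

Boundary ∂_2: C_2 → C_1 maps a triangle to the signed sum of its edges. For instance
  ∂bdf = df − bf + bd,
  ∂dfi = fi − di + df.
As a 27×18 matrix over Z this has rank 18, with invariant factors (1,1,1,1,1,1,1,1,1,1,1,1,1,1,1,1,1,2).

Reading off H_k = ker ∂_k / im ∂_{k+1}:

  H_0: rank C_0 − rank ∂_1 = 9 − 8 = 1, and the invariant factors of ∂_1 are all 1, so H_0 = Z.
  H_1: rank ker ∂_1 − rank ∂_2 = (27 − 8) − 18 = 1, and ∂_2 has invariant factor 2 > 1, so H_1 = Z ⊕ Z_2.
  H_2: rank ker ∂_2 − rank ∂_3 = (18 − 18) − 0 = 0, and there is no ∂_3, so H_2 = 0.

(K is a triangulation of the Klein bottle.)

H_0 = Z,  H_1 = Z ⊕ Z_2,  H_2 = 0.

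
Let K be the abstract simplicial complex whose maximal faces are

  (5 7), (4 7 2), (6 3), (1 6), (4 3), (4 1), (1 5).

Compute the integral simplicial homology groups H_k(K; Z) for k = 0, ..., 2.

We work with the vertex ordering 1 < 2 < 3 < 4 < 5 < 6 < 7. The simplices of K, each written with vertices in increasing order, are:

  0-simplices (7): [1], [2], [3], [4], [5], [6], [7]
  1-simplices (9): [1,4], [1,5], [1,6], [2,4], [2,7], [3,4], [3,6], [4,7], [5,7]
  2-simplices (1): [2,4,7]

giving chain groups C_0 ≅ Z^7, C_1 ≅ Z^9, C_2 ≅ Z^1.

Boundary ∂_1: C_1 → C_0 is given by ∂[p,q] = [q] − [p]. For instance
  ∂[5,7] = [7] − [5].
The 7×9 boundary matrix has rank 6 and Smith normal form diag(1,1,1,1,1,1).

∂_2: C_2 → C_1 maps a triangle to the signed sum of its edges. For instance
  ∂[2,4,7] = [4,7] − [2,7] + [2,4].
The 9×1 boundary matrix has rank 1 and Smith normal form diag(1).

Computing H_k = (kernel of ∂_k) / (image of ∂_{k+1}):

  H_0: rank C_0 − rank ∂_1 = 7 − 6 = 1, and the invariant factors of ∂_1 are all 1, so H_0 = Z.
  H_1: rank ker ∂_1 − rank ∂_2 = (9 − 6) − 1 = 2, and the invariant factors of ∂_2 are all 1, so H_1 = Z^2.
  H_2: rank ker ∂_2 − rank ∂_3 = (1 − 1) − 0 = 0, and there is no ∂_3, so H_2 = 0.

H_0 ≅ Z,  H_1 ≅ Z^2,  H_2 = 0.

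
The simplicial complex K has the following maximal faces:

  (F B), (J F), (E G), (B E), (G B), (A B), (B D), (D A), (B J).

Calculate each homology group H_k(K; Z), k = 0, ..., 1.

K has 7 vertices, 9 edges.
rank ∂_0 = 0, rank ∂_1 = 6 ⇒ b_0 = 7 − 0 − 6 = 1; all invariant factors of ∂_1 are 1 so no torsion. So H_0 ≅ Z.
rank ∂_1 = 6, rank ∂_2 = 0 ⇒ b_1 = 9 − 6 − 0 = 3. So H_1 ≅ Z^3.

H_0 ≅ Z,  H_1 ≅ Z^3.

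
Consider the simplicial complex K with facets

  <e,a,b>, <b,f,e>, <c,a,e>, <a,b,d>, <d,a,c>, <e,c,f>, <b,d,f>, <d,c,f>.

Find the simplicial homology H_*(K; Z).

H_0 ≅ Z,  H_1 = 0,  H_2 ≅ Z.

Order the vertices as a < b < c < d < e < f. Listing each simplex with vertices in this order, K has dimension 2 with simplices:

  0-simplices (6): a, b, c, d, e, f
  1-simplices (12): ab, ac, ad, ae, bd, be, bf, cd, ce, cf, df, ef
  2-simplices (8): abd, abe, acd, ace, bdf, bef, cdf, cef

so the chain groups are C_0 ≅ Z^6, C_1 ≅ Z^12, C_2 ≅ Z^8.

Boundary ∂_1: C_1 → C_0 sends each edge [p,q] (with p < q) to q − p.
As a 6×12 matrix over Z this has rank 5, with invariant factors (1,1,1,1,1).

Boundary ∂_2: C_2 → C_1 sends each 2-simplex [p,q,r] to [q,r] − [p,r] + [p,q]. For instance
  ∂cef = ef − cf + ce,
  ∂bdf = df − bf + bd.
This gives a 12×8 integer matrix of rank 7; reducing to Smith normal form yields diagonal entries (1,1,1,1,1,1,1).

Computing H_k = (kernel of ∂_k) / (image of ∂_{k+1}):

  H_0: rank C_0 − rank ∂_1 = 6 − 5 = 1, and the invariant factors of ∂_1 are all 1, so H_0 ≅ Z.
  H_1: rank ker ∂_1 − rank ∂_2 = (12 − 5) − 7 = 0, and the invariant factors of ∂_2 are all 1, so H_1 ≅ 0.
  H_2: rank ker ∂_2 − rank ∂_3 = (8 − 7) − 0 = 1, and there is no ∂_3, so H_2 ≅ Z.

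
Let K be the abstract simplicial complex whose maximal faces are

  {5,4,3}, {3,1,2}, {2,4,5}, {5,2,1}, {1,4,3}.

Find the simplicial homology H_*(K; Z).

H_0 ≅ Z,  H_1 ≅ Z,  H_2 = 0.

We work with the vertex ordering 1 < 2 < 3 < 4 < 5. The simplices of K, each written with vertices in increasing order, are:

  0-simplices (5): [1], [2], [3], [4], [5]
  1-simplices (10): [1,2], [1,3], [1,4], [1,5], [2,3], [2,4], [2,5], [3,4], [3,5], [4,5]
  2-simplices (5): [1,2,3], [1,2,5], [1,3,4], [2,4,5], [3,4,5]

Hence C_0 ≅ Z^5, C_1 ≅ Z^10, C_2 ≅ Z^5.

Boundary ∂_1: C_1 → C_0 maps an edge to its endpoints' difference, ∂[p,q] = q − p. For instance
  ∂[1,5] = [5] − [1].
The resulting 5×10 matrix has rank 4, and its Smith normal form has invariant factors (1,1,1,1).

∂_2: C_2 → C_1 sends each 2-simplex [p,q,r] to [q,r] − [p,r] + [p,q]. For instance
  ∂[3,4,5] = [4,5] − [3,5] + [3,4],
  ∂[2,4,5] = [4,5] − [2,5] + [2,4].
This gives a 10×5 integer matrix of rank 5; reducing to Smith normal form yields diagonal entries (1,1,1,1,1).

Computing H_k = (kernel of ∂_k) / (image of ∂_{k+1}):

  H_0: rank C_0 − rank ∂_1 = 5 − 4 = 1, and the invariant factors of ∂_1 are all 1, so H_0 = Z.
  H_1: rank ker ∂_1 − rank ∂_2 = (10 − 4) − 5 = 1, and the invariant factors of ∂_2 are all 1, so H_1 = Z.
  H_2: rank ker ∂_2 − rank ∂_3 = (5 − 5) − 0 = 0, and there is no ∂_3, so H_2 = 0.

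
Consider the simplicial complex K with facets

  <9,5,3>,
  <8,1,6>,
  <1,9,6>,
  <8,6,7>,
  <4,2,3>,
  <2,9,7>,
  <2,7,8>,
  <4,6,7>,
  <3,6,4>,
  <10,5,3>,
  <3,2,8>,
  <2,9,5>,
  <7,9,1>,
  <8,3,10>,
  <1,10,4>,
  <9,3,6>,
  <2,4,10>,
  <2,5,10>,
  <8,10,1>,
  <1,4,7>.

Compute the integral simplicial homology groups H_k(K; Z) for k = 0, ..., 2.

Order the vertices as 1 < 2 < 3 < 4 < 5 < 6 < 7 < 8 < 9 < 10. Listing each simplex with vertices in this order, K has dimension 2 with simplices:

  0-simplices (10): [1], [2], [3], [4], [5], [6], [7], [8], [9], [10]
  1-simplices (30): (30 of them)
  2-simplices (20): (20 of them)

giving chain groups C_0 ≅ Z^10, C_1 ≅ Z^30, C_2 ≅ Z^20.

The boundary map ∂_1: C_1 → C_0 sends each edge [p,q] (with p < q) to q − p. For instance
  ∂[1,8] = [8] − [1].
The 10×30 boundary matrix has rank 9 and Smith normal form diag(1,1,1,1,1,1,1,1,1).

The boundary map ∂_2: C_2 → C_1 acts by ∂[p,q,r] = [q,r] − [p,r] + [p,q]. For instance
  ∂[1,6,8] = [6,8] − [1,8] + [1,6],
  ∂[3,5,9] = [5,9] − [3,9] + [3,5].
This gives a 30×20 integer matrix of rank 20; reducing to Smith normal form yields diagonal entries (1,1,1,1,1,1,1,1,1,1,1,1,1,1,1,1,1,1,1,2).

Reading off H_k = ker ∂_k / im ∂_{k+1}:

  H_0: rank C_0 − rank ∂_1 = 10 − 9 = 1, and the invariant factors of ∂_1 are all 1, so H_0 ≅ Z.
  H_1: rank ker ∂_1 − rank ∂_2 = (30 − 9) − 20 = 1, and ∂_2 has invariant factor 2 > 1, so H_1 ≅ Z × Z/2.
  H_2: rank ker ∂_2 − rank ∂_3 = (20 − 20) − 0 = 0, and there is no ∂_3, so H_2 ≅ 0.

H_0 ≅ Z,  H_1 ≅ Z × Z/2,  H_2 = 0.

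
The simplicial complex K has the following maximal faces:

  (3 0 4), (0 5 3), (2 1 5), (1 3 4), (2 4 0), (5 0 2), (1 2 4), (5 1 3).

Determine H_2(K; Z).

Order the vertices as 0 < 1 < 2 < 3 < 4 < 5. Listing each simplex with vertices in this order, K has dimension 2 with simplices:

  0-simplices (6): [0], [1], [2], [3], [4], [5]
  1-simplices (12): [0,2], [0,3], [0,4], [0,5], [1,2], [1,3], [1,4], [1,5], [2,4], [2,5], [3,4], [3,5]
  2-simplices (8): [0,2,4], [0,2,5], [0,3,4], [0,3,5], [1,2,4], [1,2,5], [1,3,4], [1,3,5]

so the chain groups are C_0 ≅ Z^6, C_1 ≅ Z^12, C_2 ≅ Z^8.

∂_1: C_1 → C_0 is given by ∂[p,q] = [q] − [p].
The 6×12 boundary matrix has rank 5 and Smith normal form diag(1,1,1,1,1).

∂_2: C_2 → C_1 sends each 2-simplex [p,q,r] to [q,r] − [p,r] + [p,q]. For instance
  ∂[0,2,5] = [2,5] − [0,5] + [0,2],
  ∂[1,3,5] = [3,5] − [1,5] + [1,3].
The 12×8 boundary matrix has rank 7 and Smith normal form diag(1,1,1,1,1,1,1).

Now H_k = ker ∂_k / im ∂_{k+1}, so:

  H_2: rank ker ∂_2 − rank ∂_3 = (8 − 7) − 0 = 1, and there is no ∂_3, so H_2 ≅ Z.

H_2 = Z.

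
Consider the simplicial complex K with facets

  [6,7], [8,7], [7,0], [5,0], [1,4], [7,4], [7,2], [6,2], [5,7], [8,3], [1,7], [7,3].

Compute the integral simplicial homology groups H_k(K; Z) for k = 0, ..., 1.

Order the vertices as 0 < 1 < 2 < 3 < 4 < 5 < 6 < 7 < 8. Listing each simplex with vertices in this order, K has dimension 1 with simplices:

  0-simplices (9): [0], [1], [2], [3], [4], [5], [6], [7], [8]
  1-simplices (12): [0,5], [0,7], [1,4], [1,7], [2,6], [2,7], [3,7], [3,8], [4,7], [5,7], [6,7], [7,8]

so the chain groups are C_0 ≅ Z^9, C_1 ≅ Z^12.

∂_1: C_1 → C_0 maps an edge to its endpoints' difference, ∂[p,q] = q − p.
The 9×12 boundary matrix has rank 8 and Smith normal form diag(1,1,1,1,1,1,1,1).

From H_k ≅ ker(∂_k) / im(∂_{k+1}) we obtain:

  H_0: rank C_0 − rank ∂_1 = 9 − 8 = 1, and the invariant factors of ∂_1 are all 1, so H_0 = Z.
  H_1: rank ker ∂_1 − rank ∂_2 = (12 − 8) − 0 = 4, and there is no ∂_2, so H_1 = Z^4.

As a check, the Euler characteristic is 9 − 12 = -3, which agrees with 1 − 4 = -3.

H_0 ≅ Z,  H_1 ≅ Z^4.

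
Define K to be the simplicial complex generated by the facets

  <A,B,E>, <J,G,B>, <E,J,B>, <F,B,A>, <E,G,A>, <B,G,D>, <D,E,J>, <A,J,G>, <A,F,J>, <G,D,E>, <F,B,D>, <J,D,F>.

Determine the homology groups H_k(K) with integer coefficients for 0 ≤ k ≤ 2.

H_0 = Z,  H_1 = Z/2Z,  H_2 = 0.

Order the vertices as A < B < D < E < F < G < J. Listing each simplex with vertices in this order, K has dimension 2 with simplices:

  0-simplices (7): A, B, D, E, F, G, J
  1-simplices (18): AB, AE, AF, AG, AJ, BD, BE, BF, BG, BJ, DE, DF, DG, DJ, EG, EJ, FJ, GJ
  2-simplices (12): ABE, ABF, AEG, AFJ, AGJ, BDF, BDG, BEJ, BGJ, DEG, DEJ, DFJ

Hence C_0 ≅ Z^7, C_1 ≅ Z^18, C_2 ≅ Z^12.

∂_1: C_1 → C_0 maps an edge to its endpoints' difference, ∂[p,q] = q − p.
As a 7×18 matrix over Z this has rank 6, with invariant factors (1,1,1,1,1,1).

∂_2: C_2 → C_1 maps a triangle to the signed sum of its edges. For instance
  ∂DEG = EG − DG + DE,
  ∂AFJ = FJ − AJ + AF.
As a 18×12 matrix over Z this has rank 12, with invariant factors (1,1,1,1,1,1,1,1,1,1,1,2).

Now H_k = ker ∂_k / im ∂_{k+1}, so:

  H_0: rank C_0 − rank ∂_1 = 7 − 6 = 1, and the invariant factors of ∂_1 are all 1, so H_0 ≅ Z.
  H_1: rank ker ∂_1 − rank ∂_2 = (18 − 6) − 12 = 0, and ∂_2 has invariant factor 2 > 1, so H_1 ≅ Z/2Z.
  H_2: rank ker ∂_2 − rank ∂_3 = (12 − 12) − 0 = 0, and there is no ∂_3, so H_2 ≅ 0.

(K is a triangulation of the real projective plane RP^2.)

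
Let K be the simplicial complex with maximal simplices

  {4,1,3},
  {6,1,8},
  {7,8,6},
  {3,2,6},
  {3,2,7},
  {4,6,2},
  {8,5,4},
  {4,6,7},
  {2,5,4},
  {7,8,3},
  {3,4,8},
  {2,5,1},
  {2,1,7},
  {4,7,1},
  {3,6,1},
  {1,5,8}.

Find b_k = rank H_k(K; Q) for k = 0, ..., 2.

Order the vertices as 1 < 2 < 3 < 4 < 5 < 6 < 7 < 8. Listing each simplex with vertices in this order, K has dimension 2 with simplices:

  0-simplices (8): [1], [2], [3], [4], [5], [6], [7], [8]
  1-simplices (24): (24 of them)
  2-simplices (16): [1,2,5], [1,2,7], [1,3,4], [1,3,6], [1,4,7], [1,5,8], [1,6,8], [2,3,6], [2,3,7], [2,4,5], [2,4,6], [3,4,8], [3,7,8], [4,5,8], [4,6,7], [6,7,8]

so the chain groups are C_0 ≅ Z^8, C_1 ≅ Z^24, C_2 ≅ Z^16.

The boundary map ∂_1: C_1 → C_0 is given by ∂[p,q] = [q] − [p]. For instance
  ∂[3,6] = [6] − [3].
This gives a 8×24 integer matrix of rank 7; reducing to Smith normal form yields diagonal entries (1,1,1,1,1,1,1).

Boundary ∂_2: C_2 → C_1 acts by ∂[p,q,r] = [q,r] − [p,r] + [p,q]. For instance
  ∂[3,4,8] = [4,8] − [3,8] + [3,4],
  ∂[2,3,6] = [3,6] − [2,6] + [2,3].
This gives a 24×16 integer matrix of rank 15; reducing to Smith normal form yields diagonal entries (1,1,1,1,1,1,1,1,1,1,1,1,1,1,1).

Reading off H_k = ker ∂_k / im ∂_{k+1}:

  H_0: rank C_0 − rank ∂_1 = 8 − 7 = 1, and the invariant factors of ∂_1 are all 1, so H_0 = Z.
  H_1: rank ker ∂_1 − rank ∂_2 = (24 − 7) − 15 = 2, and the invariant factors of ∂_2 are all 1, so H_1 = Z^2.
  H_2: rank ker ∂_2 − rank ∂_3 = (16 − 15) − 0 = 1, and there is no ∂_3, so H_2 = Z.

(K is a triangulation of the torus T^2.)

Hence the Betti numbers are b_0 = 1, b_1 = 2, b_2 = 1.

b_0 = 1, b_1 = 2, b_2 = 1.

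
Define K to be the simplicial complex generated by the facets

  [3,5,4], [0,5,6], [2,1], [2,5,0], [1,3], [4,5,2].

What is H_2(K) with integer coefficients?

H_2 = 0.

We work with the vertex ordering 0 < 1 < 2 < 3 < 4 < 5 < 6. The simplices of K, each written with vertices in increasing order, are:

  0-simplices (7): [0], [1], [2], [3], [4], [5], [6]
  1-simplices (11): [0,2], [0,5], [0,6], [1,2], [1,3], [2,4], [2,5], [3,4], [3,5], [4,5], [5,6]
  2-simplices (4): [0,2,5], [0,5,6], [2,4,5], [3,4,5]

Hence C_0 ≅ Z^7, C_1 ≅ Z^11, C_2 ≅ Z^4.

The boundary map ∂_1: C_1 → C_0 maps an edge to its endpoints' difference, ∂[p,q] = q − p. For instance
  ∂[3,5] = [5] − [3].
As a 7×11 matrix over Z this has rank 6, with invariant factors (1,1,1,1,1,1).

∂_2: C_2 → C_1 acts by ∂[p,q,r] = [q,r] − [p,r] + [p,q]. For instance
  ∂[2,4,5] = [4,5] − [2,5] + [2,4],
  ∂[3,4,5] = [4,5] − [3,5] + [3,4].
The resulting 11×4 matrix has rank 4, and its Smith normal form has invariant factors (1,1,1,1).

Reading off H_k = ker ∂_k / im ∂_{k+1}:

  H_2: rank ker ∂_2 − rank ∂_3 = (4 − 4) − 0 = 0, and there is no ∂_3, so H_2 = 0.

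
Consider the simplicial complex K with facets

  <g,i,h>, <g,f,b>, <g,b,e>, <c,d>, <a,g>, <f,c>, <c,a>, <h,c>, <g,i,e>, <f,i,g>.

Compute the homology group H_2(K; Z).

H_2 ≅ 0.

We work with the vertex ordering a < b < c < d < e < f < g < h < i. The simplices of K, each written with vertices in increasing order, are:

  0-simplices (9): a, b, c, d, e, f, g, h, i
  1-simplices (15): ac, ag, be, bf, bg, cd, cf, ch, eg, ei, fg, fi, gh, gi, hi
  2-simplices (5): beg, bfg, egi, fgi, ghi

so the chain groups are C_0 ≅ Z^9, C_1 ≅ Z^15, C_2 ≅ Z^5.

Boundary ∂_1: C_1 → C_0 maps an edge to its endpoints' difference, ∂[p,q] = q − p. For instance
  ∂be = e − b.
This gives a 9×15 integer matrix of rank 8; reducing to Smith normal form yields diagonal entries (1,1,1,1,1,1,1,1).

The boundary map ∂_2: C_2 → C_1 maps a triangle to the signed sum of its edges. For instance
  ∂egi = gi − ei + eg,
  ∂fgi = gi − fi + fg.
As a 15×5 matrix over Z this has rank 5, with invariant factors (1,1,1,1,1).

Reading off H_k = ker ∂_k / im ∂_{k+1}:

  H_2: rank ker ∂_2 − rank ∂_3 = (5 − 5) − 0 = 0, and there is no ∂_3, so H_2 = 0.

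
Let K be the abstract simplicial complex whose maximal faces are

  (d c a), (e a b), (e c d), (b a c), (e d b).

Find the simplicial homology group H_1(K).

Fix the vertex order a < b < c < d < e and write every simplex with vertices in increasing order. Then dim K = 2 and the simplices of K are:

  0-simplices (5): a, b, c, d, e
  1-simplices (10): ab, ac, ad, ae, bc, bd, be, cd, ce, de
  2-simplices (5): abc, abe, acd, bde, cde

giving chain groups C_0 ≅ Z^5, C_1 ≅ Z^10, C_2 ≅ Z^5.

∂_1: C_1 → C_0 maps an edge to its endpoints' difference, ∂[p,q] = q − p.
The 5×10 boundary matrix has rank 4 and Smith normal form diag(1,1,1,1).

Boundary ∂_2: C_2 → C_1 sends each 2-simplex [p,q,r] to [q,r] − [p,r] + [p,q]. For instance
  ∂abe = be − ae + ab,
  ∂abc = bc − ac + ab.
The 10×5 boundary matrix has rank 5 and Smith normal form diag(1,1,1,1,1).

Now H_k = ker ∂_k / im ∂_{k+1}, so:

  H_1: rank ker ∂_1 − rank ∂_2 = (10 − 4) − 5 = 1, and the invariant factors of ∂_2 are all 1, so H_1 = Z.

H_1 ≅ Z.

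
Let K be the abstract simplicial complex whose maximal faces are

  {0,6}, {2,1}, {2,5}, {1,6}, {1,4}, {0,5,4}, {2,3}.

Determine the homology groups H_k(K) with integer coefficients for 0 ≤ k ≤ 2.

H_0 ≅ Z,  H_1 ≅ Z^2,  H_2 = 0.

Take the total order 0 < 1 < 2 < 3 < 4 < 5 < 6 on the vertex set. Then K (dimension 2) consists of the simplices:

  0-simplices (7): [0], [1], [2], [3], [4], [5], [6]
  1-simplices (9): [0,4], [0,5], [0,6], [1,2], [1,4], [1,6], [2,3], [2,5], [4,5]
  2-simplices (1): [0,4,5]

Hence C_0 ≅ Z^7, C_1 ≅ Z^9, C_2 ≅ Z^1.

Boundary ∂_1: C_1 → C_0 is given by ∂[p,q] = [q] − [p]. For instance
  ∂[0,4] = [4] − [0].
This gives a 7×9 integer matrix of rank 6; reducing to Smith normal form yields diagonal entries (1,1,1,1,1,1).

The boundary map ∂_2: C_2 → C_1 maps a triangle to the signed sum of its edges. For instance
  ∂[0,4,5] = [4,5] − [0,5] + [0,4].
The 9×1 boundary matrix has rank 1 and Smith normal form diag(1).

Reading off H_k = ker ∂_k / im ∂_{k+1}:

  H_0: rank C_0 − rank ∂_1 = 7 − 6 = 1, and the invariant factors of ∂_1 are all 1, so H_0 = Z.
  H_1: rank ker ∂_1 − rank ∂_2 = (9 − 6) − 1 = 2, and the invariant factors of ∂_2 are all 1, so H_1 = Z^2.
  H_2: rank ker ∂_2 − rank ∂_3 = (1 − 1) − 0 = 0, and there is no ∂_3, so H_2 = 0.

As a check, the Euler characteristic is 7 − 9 + 1 = -1, which agrees with 1 − 2 + 0 = -1.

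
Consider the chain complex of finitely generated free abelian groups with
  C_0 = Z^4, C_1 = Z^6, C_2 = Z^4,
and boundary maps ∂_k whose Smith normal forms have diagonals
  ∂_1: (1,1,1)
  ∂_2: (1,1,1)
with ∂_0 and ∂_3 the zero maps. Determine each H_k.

H_0: b_0 = 4 − 0 − 3 = 1; torsion from ∂_1 factors > 1: none. So H_0 = Z.
H_1: b_1 = 6 − 3 − 3 = 0; torsion from ∂_2 factors > 1: none. So H_1 = 0.
H_2: b_2 = 4 − 3 − 0 = 1; torsion from ∂_3 factors > 1: none. So H_2 = Z.

H_0 = Z,  H_1 = 0,  H_2 = Z.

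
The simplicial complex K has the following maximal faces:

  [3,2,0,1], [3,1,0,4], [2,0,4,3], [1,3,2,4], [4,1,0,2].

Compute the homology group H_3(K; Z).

K has 5 vertices, 10 edges, 10 triangles, 5 3-simplices.
rank ∂_3 = 4, rank ∂_4 = 0 ⇒ b_3 = 5 − 4 − 0 = 1. So H_3 = Z.

H_3 ≅ Z.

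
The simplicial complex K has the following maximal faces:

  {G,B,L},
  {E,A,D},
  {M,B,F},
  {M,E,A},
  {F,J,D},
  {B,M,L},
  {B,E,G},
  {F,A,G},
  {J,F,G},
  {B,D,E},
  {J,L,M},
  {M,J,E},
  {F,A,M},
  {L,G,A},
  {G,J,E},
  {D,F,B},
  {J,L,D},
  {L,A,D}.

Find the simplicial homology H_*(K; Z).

H_0 = Z,  H_1 = Z^2,  H_2 = Z.

K has 9 vertices, 27 edges, 18 triangles.
rank ∂_0 = 0, rank ∂_1 = 8 ⇒ b_0 = 9 − 0 − 8 = 1; all invariant factors of ∂_1 are 1 so no torsion. So H_0 = Z.
rank ∂_1 = 8, rank ∂_2 = 17 ⇒ b_1 = 27 − 8 − 17 = 2; all invariant factors of ∂_2 are 1 so no torsion. So H_1 = Z^2.
rank ∂_2 = 17, rank ∂_3 = 0 ⇒ b_2 = 18 − 17 − 0 = 1. So H_2 = Z.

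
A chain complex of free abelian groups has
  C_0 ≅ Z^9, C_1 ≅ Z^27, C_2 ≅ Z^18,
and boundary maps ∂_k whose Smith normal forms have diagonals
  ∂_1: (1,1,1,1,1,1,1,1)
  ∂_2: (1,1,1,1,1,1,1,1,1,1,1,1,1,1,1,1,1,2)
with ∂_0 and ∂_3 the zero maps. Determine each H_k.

H_0 = Z,  H_1 = Z × Z/2,  H_2 = 0.

H_0: b_0 = 9 − 0 − 8 = 1; torsion from ∂_1 factors > 1: none. So H_0 = Z.
H_1: b_1 = 27 − 8 − 18 = 1; torsion from ∂_2 factors > 1: [2]. So H_1 = Z × Z/2.
H_2: b_2 = 18 − 18 − 0 = 0; torsion from ∂_3 factors > 1: none. So H_2 = 0.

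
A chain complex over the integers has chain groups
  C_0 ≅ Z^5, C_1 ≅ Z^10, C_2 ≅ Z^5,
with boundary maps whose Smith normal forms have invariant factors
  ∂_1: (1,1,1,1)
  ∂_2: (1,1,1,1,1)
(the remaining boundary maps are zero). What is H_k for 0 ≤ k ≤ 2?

H_0: b_0 = 5 − 0 − 4 = 1; torsion from ∂_1 factors > 1: none. So H_0 = Z.
H_1: b_1 = 10 − 4 − 5 = 1; torsion from ∂_2 factors > 1: none. So H_1 = Z.
H_2: b_2 = 5 − 5 − 0 = 0; torsion from ∂_3 factors > 1: none. So H_2 = 0.

H_0 = Z,  H_1 = Z,  H_2 = 0.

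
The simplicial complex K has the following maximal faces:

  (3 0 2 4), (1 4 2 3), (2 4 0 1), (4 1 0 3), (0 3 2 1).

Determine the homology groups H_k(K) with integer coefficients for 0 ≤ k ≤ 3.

Fix the vertex order 0 < 1 < 2 < 3 < 4 and write every simplex with vertices in increasing order. Then dim K = 3 and the simplices of K are:

  0-simplices (5): [0], [1], [2], [3], [4]
  1-simplices (10): [0,1], [0,2], [0,3], [0,4], [1,2], [1,3], [1,4], [2,3], [2,4], [3,4]
  2-simplices (10): [0,1,2], [0,1,3], [0,1,4], [0,2,3], [0,2,4], [0,3,4], [1,2,3], [1,2,4], [1,3,4], [2,3,4]
  3-simplices (5): [0,1,2,3], [0,1,2,4], [0,1,3,4], [0,2,3,4], [1,2,3,4]

giving chain groups C_0 ≅ Z^5, C_1 ≅ Z^10, C_2 ≅ Z^10, C_3 ≅ Z^5.

The boundary map ∂_1: C_1 → C_0 sends each edge [p,q] (with p < q) to q − p. For instance
  ∂[0,1] = [1] − [0].
This gives a 5×10 integer matrix of rank 4; reducing to Smith normal form yields diagonal entries (1,1,1,1).

The boundary map ∂_2: C_2 → C_1 acts by ∂[p,q,r] = [q,r] − [p,r] + [p,q]. For instance
  ∂[2,3,4] = [3,4] − [2,4] + [2,3],
  ∂[0,2,3] = [2,3] − [0,3] + [0,2].
This gives a 10×10 integer matrix of rank 6; reducing to Smith normal form yields diagonal entries (1,1,1,1,1,1).

∂_3: C_3 → C_2 sends each 3-simplex σ to the alternating sum Σ_i (−1)^i (σ with its i-th vertex removed). For instance
  ∂[0,2,3,4] = [2,3,4] − [0,3,4] + [0,2,4] − [0,2,3],
  ∂[0,1,2,3] = [1,2,3] − [0,2,3] + [0,1,3] − [0,1,2].
This gives a 10×5 integer matrix of rank 4; reducing to Smith normal form yields diagonal entries (1,1,1,1).

Now H_k = ker ∂_k / im ∂_{k+1}, so:

  H_0: rank C_0 − rank ∂_1 = 5 − 4 = 1, and the invariant factors of ∂_1 are all 1, so H_0 ≅ Z.
  H_1: rank ker ∂_1 − rank ∂_2 = (10 − 4) − 6 = 0, and the invariant factors of ∂_2 are all 1, so H_1 ≅ 0.
  H_2: rank ker ∂_2 − rank ∂_3 = (10 − 6) − 4 = 0, and the invariant factors of ∂_3 are all 1, so H_2 ≅ 0.
  H_3: rank ker ∂_3 − rank ∂_4 = (5 − 4) − 0 = 1, and there is no ∂_4, so H_3 ≅ Z.

As a check, the Euler characteristic is 5 − 10 + 10 − 5 = 0, which agrees with 1 − 0 + 0 − 1 = 0.

H_0 = Z,  H_1 = 0,  H_2 = 0,  H_3 = Z.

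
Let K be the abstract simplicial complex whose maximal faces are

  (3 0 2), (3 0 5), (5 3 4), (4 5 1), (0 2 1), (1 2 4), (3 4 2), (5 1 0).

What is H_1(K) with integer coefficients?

Fix the vertex order 0 < 1 < 2 < 3 < 4 < 5 and write every simplex with vertices in increasing order. Then dim K = 2 and the simplices of K are:

  0-simplices (6): [0], [1], [2], [3], [4], [5]
  1-simplices (12): [0,1], [0,2], [0,3], [0,5], [1,2], [1,4], [1,5], [2,3], [2,4], [3,4], [3,5], [4,5]
  2-simplices (8): [0,1,2], [0,1,5], [0,2,3], [0,3,5], [1,2,4], [1,4,5], [2,3,4], [3,4,5]

so the chain groups are C_0 ≅ Z^6, C_1 ≅ Z^12, C_2 ≅ Z^8.

Boundary ∂_1: C_1 → C_0 sends each edge [p,q] (with p < q) to q − p.
This gives a 6×12 integer matrix of rank 5; reducing to Smith normal form yields diagonal entries (1,1,1,1,1).

The boundary map ∂_2: C_2 → C_1 maps a triangle to the signed sum of its edges. For instance
  ∂[0,1,5] = [1,5] − [0,5] + [0,1],
  ∂[2,3,4] = [3,4] − [2,4] + [2,3].
As a 12×8 matrix over Z this has rank 7, with invariant factors (1,1,1,1,1,1,1).

Computing H_k = (kernel of ∂_k) / (image of ∂_{k+1}):

  H_1: rank ker ∂_1 − rank ∂_2 = (12 − 5) − 7 = 0, and the invariant factors of ∂_2 are all 1, so H_1 = 0.

H_1 ≅ 0.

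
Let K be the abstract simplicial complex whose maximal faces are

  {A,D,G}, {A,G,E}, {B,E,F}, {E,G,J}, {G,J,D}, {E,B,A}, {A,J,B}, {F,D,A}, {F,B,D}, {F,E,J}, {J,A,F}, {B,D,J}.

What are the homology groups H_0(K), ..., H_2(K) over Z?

H_0 = Z,  H_1 = Z/2,  H_2 = 0.

Take the total order A < B < D < E < F < G < J on the vertex set. Then K (dimension 2) consists of the simplices:

  0-simplices (7): A, B, D, E, F, G, J
  1-simplices (18): AB, AD, AE, AF, AG, AJ, BD, BE, BF, BJ, DF, DG, DJ, EF, EG, EJ, FJ, GJ
  2-simplices (12): ABE, ABJ, ADF, ADG, AEG, AFJ, BDF, BDJ, BEF, DGJ, EFJ, EGJ

giving chain groups C_0 ≅ Z^7, C_1 ≅ Z^18, C_2 ≅ Z^12.

The boundary map ∂_1: C_1 → C_0 sends each edge [p,q] (with p < q) to q − p.
This gives a 7×18 integer matrix of rank 6; reducing to Smith normal form yields diagonal entries (1,1,1,1,1,1).

∂_2: C_2 → C_1 acts by ∂[p,q,r] = [q,r] − [p,r] + [p,q]. For instance
  ∂AEG = EG − AG + AE,
  ∂ADF = DF − AF + AD.
The resulting 18×12 matrix has rank 12, and its Smith normal form has invariant factors (1,1,1,1,1,1,1,1,1,1,1,2).

Now H_k = ker ∂_k / im ∂_{k+1}, so:

  H_0: rank C_0 − rank ∂_1 = 7 − 6 = 1, and the invariant factors of ∂_1 are all 1, so H_0 = Z.
  H_1: rank ker ∂_1 − rank ∂_2 = (18 − 6) − 12 = 0, and ∂_2 has invariant factor 2 > 1, so H_1 = Z/2.
  H_2: rank ker ∂_2 − rank ∂_3 = (12 − 12) − 0 = 0, and there is no ∂_3, so H_2 = 0.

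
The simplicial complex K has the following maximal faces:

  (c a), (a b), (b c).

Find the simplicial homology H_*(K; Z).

Fix the vertex order a < b < c and write every simplex with vertices in increasing order. Then dim K = 1 and the simplices of K are:

  0-simplices (3): a, b, c
  1-simplices (3): ab, ac, bc

Hence C_0 ≅ Z^3, C_1 ≅ Z^3.

Boundary ∂_1: C_1 → C_0 maps an edge to its endpoints' difference, ∂[p,q] = q − p. For instance
  ∂bc = c − b.
As a 3×3 matrix over Z this has rank 2, with invariant factors (1,1).

Reading off H_k = ker ∂_k / im ∂_{k+1}:

  H_0: rank C_0 − rank ∂_1 = 3 − 2 = 1, and the invariant factors of ∂_1 are all 1, so H_0 = Z.
  H_1: rank ker ∂_1 − rank ∂_2 = (3 − 2) − 0 = 1, and there is no ∂_2, so H_1 = Z.

H_0 ≅ Z,  H_1 ≅ Z.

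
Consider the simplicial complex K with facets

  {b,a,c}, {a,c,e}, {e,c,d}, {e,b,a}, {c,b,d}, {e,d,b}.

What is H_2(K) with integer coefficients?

Order the vertices as a < b < c < d < e. Listing each simplex with vertices in this order, K has dimension 2 with simplices:

  0-simplices (5): a, b, c, d, e
  1-simplices (9): ab, ac, ae, bc, bd, be, cd, ce, de
  2-simplices (6): abc, abe, ace, bcd, bde, cde

so the chain groups are C_0 ≅ Z^5, C_1 ≅ Z^9, C_2 ≅ Z^6.

∂_1: C_1 → C_0 maps an edge to its endpoints' difference, ∂[p,q] = q − p.
The 5×9 boundary matrix has rank 4 and Smith normal form diag(1,1,1,1).

Boundary ∂_2: C_2 → C_1 acts by ∂[p,q,r] = [q,r] − [p,r] + [p,q]. For instance
  ∂abc = bc − ac + ab,
  ∂ace = ce − ae + ac.
As a 9×6 matrix over Z this has rank 5, with invariant factors (1,1,1,1,1).

Now H_k = ker ∂_k / im ∂_{k+1}, so:

  H_2: rank ker ∂_2 − rank ∂_3 = (6 − 5) − 0 = 1, and there is no ∂_3, so H_2 ≅ Z.

H_2 = Z.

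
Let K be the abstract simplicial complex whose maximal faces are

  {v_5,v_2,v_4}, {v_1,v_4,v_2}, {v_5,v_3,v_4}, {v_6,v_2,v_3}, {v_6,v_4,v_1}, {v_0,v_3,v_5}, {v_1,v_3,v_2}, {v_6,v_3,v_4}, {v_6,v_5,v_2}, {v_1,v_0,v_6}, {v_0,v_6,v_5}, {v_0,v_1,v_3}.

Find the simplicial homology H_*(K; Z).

Take the total order v_0 < v_1 < v_2 < v_3 < v_4 < v_5 < v_6 on the vertex set. Then K (dimension 2) consists of the simplices:

  0-simplices (7): [v_0], [v_1], [v_2], [v_3], [v_4], [v_5], [v_6]
  1-simplices (18): (18 of them)
  2-simplices (12): (12 of them)

giving chain groups C_0 ≅ Z^7, C_1 ≅ Z^18, C_2 ≅ Z^12.

The boundary map ∂_1: C_1 → C_0 maps an edge to its endpoints' difference, ∂[p,q] = q − p. For instance
  ∂[v_3,v_4] = [v_4] − [v_3].
The 7×18 boundary matrix has rank 6 and Smith normal form diag(1,1,1,1,1,1).

The boundary map ∂_2: C_2 → C_1 sends each 2-simplex [p,q,r] to [q,r] − [p,r] + [p,q]. For instance
  ∂[v_0,v_5,v_6] = [v_5,v_6] − [v_0,v_6] + [v_0,v_5],
  ∂[v_3,v_4,v_5] = [v_4,v_5] − [v_3,v_5] + [v_3,v_4].
The 18×12 boundary matrix has rank 12 and Smith normal form diag(1,1,1,1,1,1,1,1,1,1,1,2).

From H_k ≅ ker(∂_k) / im(∂_{k+1}) we obtain:

  H_0: rank C_0 − rank ∂_1 = 7 − 6 = 1, and the invariant factors of ∂_1 are all 1, so H_0 ≅ Z.
  H_1: rank ker ∂_1 − rank ∂_2 = (18 − 6) − 12 = 0, and ∂_2 has invariant factor 2 > 1, so H_1 ≅ Z/2.
  H_2: rank ker ∂_2 − rank ∂_3 = (12 − 12) − 0 = 0, and there is no ∂_3, so H_2 ≅ 0.

H_0 = Z,  H_1 = Z/2,  H_2 = 0.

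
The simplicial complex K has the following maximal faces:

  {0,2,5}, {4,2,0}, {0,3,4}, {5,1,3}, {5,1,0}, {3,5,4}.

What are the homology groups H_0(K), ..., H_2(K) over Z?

H_0 = Z,  H_1 = Z,  H_2 = 0.

K has 6 vertices, 12 edges, 6 triangles.
rank ∂_0 = 0, rank ∂_1 = 5 ⇒ b_0 = 6 − 0 − 5 = 1; all invariant factors of ∂_1 are 1 so no torsion. So H_0 = Z.
rank ∂_1 = 5, rank ∂_2 = 6 ⇒ b_1 = 12 − 5 − 6 = 1; all invariant factors of ∂_2 are 1 so no torsion. So H_1 = Z.
rank ∂_2 = 6, rank ∂_3 = 0 ⇒ b_2 = 6 − 6 − 0 = 0. So H_2 = 0.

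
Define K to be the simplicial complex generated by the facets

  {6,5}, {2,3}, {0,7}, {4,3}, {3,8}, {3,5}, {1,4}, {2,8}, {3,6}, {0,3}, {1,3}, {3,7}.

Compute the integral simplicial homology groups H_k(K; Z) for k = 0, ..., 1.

H_0 ≅ Z,  H_1 ≅ Z^4.

K has 9 vertices, 12 edges.
rank ∂_0 = 0, rank ∂_1 = 8 ⇒ b_0 = 9 − 0 − 8 = 1; all invariant factors of ∂_1 are 1 so no torsion. So H_0 = Z.
rank ∂_1 = 8, rank ∂_2 = 0 ⇒ b_1 = 12 − 8 − 0 = 4. So H_1 = Z^4.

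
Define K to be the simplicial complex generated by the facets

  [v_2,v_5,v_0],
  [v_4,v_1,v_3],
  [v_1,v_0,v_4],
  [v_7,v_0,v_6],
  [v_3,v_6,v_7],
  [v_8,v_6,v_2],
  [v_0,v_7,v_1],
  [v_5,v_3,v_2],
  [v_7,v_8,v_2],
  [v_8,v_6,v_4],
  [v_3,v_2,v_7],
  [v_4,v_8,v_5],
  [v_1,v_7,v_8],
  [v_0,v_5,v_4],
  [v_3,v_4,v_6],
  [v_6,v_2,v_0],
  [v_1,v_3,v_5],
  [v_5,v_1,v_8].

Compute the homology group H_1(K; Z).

H_1 = Z × Z/2.

We work with the vertex ordering v_0 < v_1 < v_2 < v_3 < v_4 < v_5 < v_6 < v_7 < v_8. The simplices of K, each written with vertices in increasing order, are:

  0-simplices (9): [v_0], [v_1], [v_2], [v_3], [v_4], [v_5], [v_6], [v_7], [v_8]
  1-simplices (27): (27 of them)
  2-simplices (18): (18 of them)

giving chain groups C_0 ≅ Z^9, C_1 ≅ Z^27, C_2 ≅ Z^18.

The boundary map ∂_1: C_1 → C_0 sends each edge [p,q] (with p < q) to q − p.
The resulting 9×27 matrix has rank 8, and its Smith normal form has invariant factors (1,1,1,1,1,1,1,1).

Boundary ∂_2: C_2 → C_1 sends each 2-simplex [p,q,r] to [q,r] − [p,r] + [p,q]. For instance
  ∂[v_1,v_3,v_5] = [v_3,v_5] − [v_1,v_5] + [v_1,v_3],
  ∂[v_2,v_6,v_8] = [v_6,v_8] − [v_2,v_8] + [v_2,v_6].
The 27×18 boundary matrix has rank 18 and Smith normal form diag(1,1,1,1,1,1,1,1,1,1,1,1,1,1,1,1,1,2).

Now H_k = ker ∂_k / im ∂_{k+1}, so:

  H_1: rank ker ∂_1 − rank ∂_2 = (27 − 8) − 18 = 1, and ∂_2 has invariant factor 2 > 1, so H_1 = Z × Z/2.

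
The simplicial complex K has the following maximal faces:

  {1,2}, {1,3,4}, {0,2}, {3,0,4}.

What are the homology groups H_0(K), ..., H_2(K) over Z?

H_0 ≅ Z,  H_1 ≅ Z,  H_2 = 0.

Fix the vertex order 0 < 1 < 2 < 3 < 4 and write every simplex with vertices in increasing order. Then dim K = 2 and the simplices of K are:

  0-simplices (5): [0], [1], [2], [3], [4]
  1-simplices (7): [0,2], [0,3], [0,4], [1,2], [1,3], [1,4], [3,4]
  2-simplices (2): [0,3,4], [1,3,4]

Hence C_0 ≅ Z^5, C_1 ≅ Z^7, C_2 ≅ Z^2.

Boundary ∂_1: C_1 → C_0 sends each edge [p,q] (with p < q) to q − p. For instance
  ∂[0,3] = [3] − [0].
This gives a 5×7 integer matrix of rank 4; reducing to Smith normal form yields diagonal entries (1,1,1,1).

Boundary ∂_2: C_2 → C_1 sends each 2-simplex [p,q,r] to [q,r] − [p,r] + [p,q]. For instance
  ∂[0,3,4] = [3,4] − [0,4] + [0,3],
  ∂[1,3,4] = [3,4] − [1,4] + [1,3].
As a 7×2 matrix over Z this has rank 2, with invariant factors (1,1).

Reading off H_k = ker ∂_k / im ∂_{k+1}:

  H_0: rank C_0 − rank ∂_1 = 5 − 4 = 1, and the invariant factors of ∂_1 are all 1, so H_0 = Z.
  H_1: rank ker ∂_1 − rank ∂_2 = (7 − 4) − 2 = 1, and the invariant factors of ∂_2 are all 1, so H_1 = Z.
  H_2: rank ker ∂_2 − rank ∂_3 = (2 − 2) − 0 = 0, and there is no ∂_3, so H_2 = 0.

As a check, the Euler characteristic is 5 − 7 + 2 = 0, which agrees with 1 − 1 + 0 = 0.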